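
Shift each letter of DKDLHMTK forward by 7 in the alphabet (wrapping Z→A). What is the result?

D(3): 3+7=10 → K
K(10): 10+7=17 → R
D(3): 3+7=10 → K
L(11): 11+7=18 → S
H(7): 7+7=14 → O
M(12): 12+7=19 → T
T(19): 19+7=26≡0 → A
K(10): 10+7=17 → R

KRKSOTAR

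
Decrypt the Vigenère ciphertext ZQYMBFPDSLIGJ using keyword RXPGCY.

Repeat the key across the ciphertext: RXPGCYRXPGCYR
Z(25)−R(17): 8 → I
Q(16)−X(23): -7≡19 → T
Y(24)−P(15): 9 → J
M(12)−G(6): 6 → G
B(1)−C(2): -1≡25 → Z
F(5)−Y(24): -19≡7 → H
P(15)−R(17): -2≡24 → Y
D(3)−X(23): -20≡6 → G
S(18)−P(15): 3 → D
L(11)−G(6): 5 → F
I(8)−C(2): 6 → G
G(6)−Y(24): -18≡8 → I
J(9)−R(17): -8≡18 → S

ITJGZHYGDFGIS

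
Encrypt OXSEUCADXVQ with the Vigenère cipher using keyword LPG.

Repeat the key across the message: LPGLPGLPGLP
O(14)+L(11): 25 → Z
X(23)+P(15): 38≡12 → M
S(18)+G(6): 24 → Y
E(4)+L(11): 15 → P
U(20)+P(15): 35≡9 → J
C(2)+G(6): 8 → I
A(0)+L(11): 11 → L
D(3)+P(15): 18 → S
X(23)+G(6): 29≡3 → D
V(21)+L(11): 32≡6 → G
Q(16)+P(15): 31≡5 → F

ZMYPJILSDGF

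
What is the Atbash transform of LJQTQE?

L(11) → O(14)
J(9) → Q(16)
Q(16) → J(9)
T(19) → G(6)
Q(16) → J(9)
E(4) → V(21)

OQJGJV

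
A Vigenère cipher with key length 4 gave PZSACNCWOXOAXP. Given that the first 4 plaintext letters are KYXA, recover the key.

FBVA

Subtract each crib letter from the matching ciphertext letter (mod 26):
P(15)−K(10)=5 → F
Z(25)−Y(24)=1 → B
S(18)−X(23)=-5≡21 → V
A(0)−A(0)=0 → A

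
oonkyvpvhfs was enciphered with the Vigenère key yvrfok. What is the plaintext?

qtwfklraqae

Repeat the key across the ciphertext: yvrfokyvrfo
o(14)−y(24): -10≡16 → q
o(14)−v(21): -7≡19 → t
n(13)−r(17): -4≡22 → w
k(10)−f(5): 5 → f
y(24)−o(14): 10 → k
v(21)−k(10): 11 → l
p(15)−y(24): -9≡17 → r
v(21)−v(21): 0 → a
h(7)−r(17): -10≡16 → q
f(5)−f(5): 0 → a
s(18)−o(14): 4 → e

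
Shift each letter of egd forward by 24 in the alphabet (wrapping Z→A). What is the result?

e(4): 4+24=28≡2 → c
g(6): 6+24=30≡4 → e
d(3): 3+24=27≡1 → b

ceb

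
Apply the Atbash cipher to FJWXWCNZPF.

F(5) → U(20)
J(9) → Q(16)
W(22) → D(3)
X(23) → C(2)
W(22) → D(3)
C(2) → X(23)
N(13) → M(12)
Z(25) → A(0)
P(15) → K(10)
F(5) → U(20)

UQDCDXMAKU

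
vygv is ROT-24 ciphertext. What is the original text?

v(21): 21−24=-3≡23 → x
y(24): 24−24=0 → a
g(6): 6−24=-18≡8 → i
v(21): 21−24=-3≡23 → x

xaix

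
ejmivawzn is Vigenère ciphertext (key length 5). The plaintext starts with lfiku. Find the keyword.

teeyb

Subtract each crib letter from the matching ciphertext letter (mod 26):
e(4)−l(11)=-7≡19 → t
j(9)−f(5)=4 → e
m(12)−i(8)=4 → e
i(8)−k(10)=-2≡24 → y
v(21)−u(20)=1 → b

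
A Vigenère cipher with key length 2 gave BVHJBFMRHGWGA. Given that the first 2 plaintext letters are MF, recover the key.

Subtract each crib letter from the matching ciphertext letter (mod 26):
B(1)−M(12)=-11≡15 → P
V(21)−F(5)=16 → Q

PQ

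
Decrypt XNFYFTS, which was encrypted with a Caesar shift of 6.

X(23): 23−6=17 → R
N(13): 13−6=7 → H
F(5): 5−6=-1≡25 → Z
Y(24): 24−6=18 → S
F(5): 5−6=-1≡25 → Z
T(19): 19−6=13 → N
S(18): 18−6=12 → M

RHZSZNM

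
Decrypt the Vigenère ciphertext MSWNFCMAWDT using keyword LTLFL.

BZLIURTPRSI

Repeat the key across the ciphertext: LTLFLLTLFLL
M(12)−L(11): 1 → B
S(18)−T(19): -1≡25 → Z
W(22)−L(11): 11 → L
N(13)−F(5): 8 → I
F(5)−L(11): -6≡20 → U
C(2)−L(11): -9≡17 → R
M(12)−T(19): -7≡19 → T
A(0)−L(11): -11≡15 → P
W(22)−F(5): 17 → R
D(3)−L(11): -8≡18 → S
T(19)−L(11): 8 → I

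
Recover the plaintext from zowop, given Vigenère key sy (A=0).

Repeat the key across the ciphertext: sysys
z(25)−s(18): 7 → h
o(14)−y(24): -10≡16 → q
w(22)−s(18): 4 → e
o(14)−y(24): -10≡16 → q
p(15)−s(18): -3≡23 → x

hqeqx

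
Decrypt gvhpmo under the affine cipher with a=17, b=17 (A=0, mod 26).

hoegpj

The inverse of 17 mod 26 is 23, since 17·23=391≡1. Apply D(y)=23·(y−17) mod 26:
g(6): 23·(6−17)=-253≡7 → h
v(21): 23·(21−17)=92≡14 → o
h(7): 23·(7−17)=-230≡4 → e
p(15): 23·(15−17)=-46≡6 → g
m(12): 23·(12−17)=-115≡15 → p
o(14): 23·(14−17)=-69≡9 → j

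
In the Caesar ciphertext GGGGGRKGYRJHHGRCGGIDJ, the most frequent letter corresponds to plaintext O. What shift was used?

18

The most frequent ciphertext letter is G (appears 9 times).
G is position 6; O is position 14.
Shift = -8≡18.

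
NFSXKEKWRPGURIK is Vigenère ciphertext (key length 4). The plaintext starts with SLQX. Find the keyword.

VUCA

Subtract each crib letter from the matching ciphertext letter (mod 26):
N(13)−S(18)=-5≡21 → V
F(5)−L(11)=-6≡20 → U
S(18)−Q(16)=2 → C
X(23)−X(23)=0 → A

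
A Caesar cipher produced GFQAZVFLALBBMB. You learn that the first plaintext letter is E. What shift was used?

2

From the crib: G(6)−E(4)=2, so the shift is 2.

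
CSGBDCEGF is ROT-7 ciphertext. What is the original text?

C(2): 2−7=-5≡21 → V
S(18): 18−7=11 → L
G(6): 6−7=-1≡25 → Z
B(1): 1−7=-6≡20 → U
D(3): 3−7=-4≡22 → W
C(2): 2−7=-5≡21 → V
E(4): 4−7=-3≡23 → X
G(6): 6−7=-1≡25 → Z
F(5): 5−7=-2≡24 → Y

VLZUWVXZY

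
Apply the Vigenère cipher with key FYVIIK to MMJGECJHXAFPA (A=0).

RKEOMMOFSINZF

Repeat the key across the message: FYVIIKFYVIIKF
M(12)+F(5): 17 → R
M(12)+Y(24): 36≡10 → K
J(9)+V(21): 30≡4 → E
G(6)+I(8): 14 → O
E(4)+I(8): 12 → M
C(2)+K(10): 12 → M
J(9)+F(5): 14 → O
H(7)+Y(24): 31≡5 → F
X(23)+V(21): 44≡18 → S
A(0)+I(8): 8 → I
F(5)+I(8): 13 → N
P(15)+K(10): 25 → Z
A(0)+F(5): 5 → F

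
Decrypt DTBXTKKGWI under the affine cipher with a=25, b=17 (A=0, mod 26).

The inverse of 25 mod 26 is 25, since 25·25=625≡1. Apply D(y)=25·(y−17) mod 26:
D(3): 25·(3−17)=-350≡14 → O
T(19): 25·(19−17)=50≡24 → Y
B(1): 25·(1−17)=-400≡16 → Q
X(23): 25·(23−17)=150≡20 → U
T(19): 25·(19−17)=50≡24 → Y
K(10): 25·(10−17)=-175≡7 → H
K(10): 25·(10−17)=-175≡7 → H
G(6): 25·(6−17)=-275≡11 → L
W(22): 25·(22−17)=125≡21 → V
I(8): 25·(8−17)=-225≡9 → J

OYQUYHHLVJ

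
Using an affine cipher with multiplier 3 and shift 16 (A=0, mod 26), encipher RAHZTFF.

R(17): 3·17+16=67≡15 → P
A(0): 3·0+16=16 → Q
H(7): 3·7+16=37≡11 → L
Z(25): 3·25+16=91≡13 → N
T(19): 3·19+16=73≡21 → V
F(5): 3·5+16=31≡5 → F
F(5): 3·5+16=31≡5 → F

PQLNVFF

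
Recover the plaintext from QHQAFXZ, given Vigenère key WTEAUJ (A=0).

Repeat the key across the ciphertext: WTEAUJW
Q(16)−W(22): -6≡20 → U
H(7)−T(19): -12≡14 → O
Q(16)−E(4): 12 → M
A(0)−A(0): 0 → A
F(5)−U(20): -15≡11 → L
X(23)−J(9): 14 → O
Z(25)−W(22): 3 → D

UOMALOD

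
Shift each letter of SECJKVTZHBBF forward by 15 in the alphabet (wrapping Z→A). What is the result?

S(18): 18+15=33≡7 → H
E(4): 4+15=19 → T
C(2): 2+15=17 → R
J(9): 9+15=24 → Y
K(10): 10+15=25 → Z
V(21): 21+15=36≡10 → K
T(19): 19+15=34≡8 → I
Z(25): 25+15=40≡14 → O
H(7): 7+15=22 → W
B(1): 1+15=16 → Q
B(1): 1+15=16 → Q
F(5): 5+15=20 → U

HTRYZKIOWQQU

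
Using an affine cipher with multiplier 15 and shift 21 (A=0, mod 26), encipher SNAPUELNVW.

FIVMJDEIYN

S(18): 15·18+21=291≡5 → F
N(13): 15·13+21=216≡8 → I
A(0): 15·0+21=21 → V
P(15): 15·15+21=246≡12 → M
U(20): 15·20+21=321≡9 → J
E(4): 15·4+21=81≡3 → D
L(11): 15·11+21=186≡4 → E
N(13): 15·13+21=216≡8 → I
V(21): 15·21+21=336≡24 → Y
W(22): 15·22+21=351≡13 → N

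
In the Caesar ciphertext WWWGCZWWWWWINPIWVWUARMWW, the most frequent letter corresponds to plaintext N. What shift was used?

The most frequent ciphertext letter is W (appears 12 times).
W is position 22; N is position 13.
Shift = 9.

9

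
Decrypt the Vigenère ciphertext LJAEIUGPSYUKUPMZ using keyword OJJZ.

XARFULXQEPLLGGDA

Repeat the key across the ciphertext: OJJZOJJZOJJZOJJZ
L(11)−O(14): -3≡23 → X
J(9)−J(9): 0 → A
A(0)−J(9): -9≡17 → R
E(4)−Z(25): -21≡5 → F
I(8)−O(14): -6≡20 → U
U(20)−J(9): 11 → L
G(6)−J(9): -3≡23 → X
P(15)−Z(25): -10≡16 → Q
S(18)−O(14): 4 → E
Y(24)−J(9): 15 → P
U(20)−J(9): 11 → L
K(10)−Z(25): -15≡11 → L
U(20)−O(14): 6 → G
P(15)−J(9): 6 → G
M(12)−J(9): 3 → D
Z(25)−Z(25): 0 → A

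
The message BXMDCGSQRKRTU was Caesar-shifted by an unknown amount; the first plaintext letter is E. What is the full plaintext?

From the crib: B(1)−E(4)=-3≡23, so the shift is 23.
Subtract 23 from each ciphertext letter:
B(1): 1−23=-22≡4 → E
X(23): 23−23=0 → A
M(12): 12−23=-11≡15 → P
D(3): 3−23=-20≡6 → G
C(2): 2−23=-21≡5 → F
G(6): 6−23=-17≡9 → J
S(18): 18−23=-5≡21 → V
Q(16): 16−23=-7≡19 → T
R(17): 17−23=-6≡20 → U
K(10): 10−23=-13≡13 → N
R(17): 17−23=-6≡20 → U
T(19): 19−23=-4≡22 → W
U(20): 20−23=-3≡23 → X

EAPGFJVTUNUWX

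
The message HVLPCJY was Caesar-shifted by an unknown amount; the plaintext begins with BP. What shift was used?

From the crib: H(7)−B(1)=6, so the shift is 6.

6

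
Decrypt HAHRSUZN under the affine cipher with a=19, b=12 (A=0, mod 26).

The inverse of 19 mod 26 is 11, since 19·11=209≡1. Apply D(y)=11·(y−12) mod 26:
H(7): 11·(7−12)=-55≡23 → X
A(0): 11·(0−12)=-132≡24 → Y
H(7): 11·(7−12)=-55≡23 → X
R(17): 11·(17−12)=55≡3 → D
S(18): 11·(18−12)=66≡14 → O
U(20): 11·(20−12)=88≡10 → K
Z(25): 11·(25−12)=143≡13 → N
N(13): 11·(13−12)=11 → L

XYXDOKNL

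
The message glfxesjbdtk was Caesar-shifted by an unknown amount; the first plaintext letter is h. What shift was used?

25

From the crib: g(6)−h(7)=-1≡25, so the shift is 25.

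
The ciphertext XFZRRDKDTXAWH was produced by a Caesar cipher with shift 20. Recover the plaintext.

DLFXXJQJZDGCN

X(23): 23−20=3 → D
F(5): 5−20=-15≡11 → L
Z(25): 25−20=5 → F
R(17): 17−20=-3≡23 → X
R(17): 17−20=-3≡23 → X
D(3): 3−20=-17≡9 → J
K(10): 10−20=-10≡16 → Q
D(3): 3−20=-17≡9 → J
T(19): 19−20=-1≡25 → Z
X(23): 23−20=3 → D
A(0): 0−20=-20≡6 → G
W(22): 22−20=2 → C
H(7): 7−20=-13≡13 → N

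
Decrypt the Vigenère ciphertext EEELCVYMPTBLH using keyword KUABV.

UKEKHLEMOYRRH

Repeat the key across the ciphertext: KUABVKUABVKUA
E(4)−K(10): -6≡20 → U
E(4)−U(20): -16≡10 → K
E(4)−A(0): 4 → E
L(11)−B(1): 10 → K
C(2)−V(21): -19≡7 → H
V(21)−K(10): 11 → L
Y(24)−U(20): 4 → E
M(12)−A(0): 12 → M
P(15)−B(1): 14 → O
T(19)−V(21): -2≡24 → Y
B(1)−K(10): -9≡17 → R
L(11)−U(20): -9≡17 → R
H(7)−A(0): 7 → H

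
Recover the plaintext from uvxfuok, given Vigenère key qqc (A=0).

Repeat the key across the ciphertext: qqcqqcq
u(20)−q(16): 4 → e
v(21)−q(16): 5 → f
x(23)−c(2): 21 → v
f(5)−q(16): -11≡15 → p
u(20)−q(16): 4 → e
o(14)−c(2): 12 → m
k(10)−q(16): -6≡20 → u

efvpemu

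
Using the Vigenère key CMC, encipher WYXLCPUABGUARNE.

Repeat the key across the message: CMCCMCCMCCMCCMC
W(22)+C(2): 24 → Y
Y(24)+M(12): 36≡10 → K
X(23)+C(2): 25 → Z
L(11)+C(2): 13 → N
C(2)+M(12): 14 → O
P(15)+C(2): 17 → R
U(20)+C(2): 22 → W
A(0)+M(12): 12 → M
B(1)+C(2): 3 → D
G(6)+C(2): 8 → I
U(20)+M(12): 32≡6 → G
A(0)+C(2): 2 → C
R(17)+C(2): 19 → T
N(13)+M(12): 25 → Z
E(4)+C(2): 6 → G

YKZNORWMDIGCTZG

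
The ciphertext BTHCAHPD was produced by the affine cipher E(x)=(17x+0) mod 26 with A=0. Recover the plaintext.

XVFUAFHR

The inverse of 17 mod 26 is 23, since 17·23=391≡1. Apply D(y)=23·(y−0) mod 26:
B(1): 23·(1−0)=23 → X
T(19): 23·(19−0)=437≡21 → V
H(7): 23·(7−0)=161≡5 → F
C(2): 23·(2−0)=46≡20 → U
A(0): 23·(0−0)=0 → A
H(7): 23·(7−0)=161≡5 → F
P(15): 23·(15−0)=345≡7 → H
D(3): 23·(3−0)=69≡17 → R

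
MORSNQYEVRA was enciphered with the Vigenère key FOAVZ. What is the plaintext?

HARXOLKEASV

Repeat the key across the ciphertext: FOAVZFOAVZF
M(12)−F(5): 7 → H
O(14)−O(14): 0 → A
R(17)−A(0): 17 → R
S(18)−V(21): -3≡23 → X
N(13)−Z(25): -12≡14 → O
Q(16)−F(5): 11 → L
Y(24)−O(14): 10 → K
E(4)−A(0): 4 → E
V(21)−V(21): 0 → A
R(17)−Z(25): -8≡18 → S
A(0)−F(5): -5≡21 → V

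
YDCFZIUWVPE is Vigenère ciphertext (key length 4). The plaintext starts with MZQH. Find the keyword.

Subtract each crib letter from the matching ciphertext letter (mod 26):
Y(24)−M(12)=12 → M
D(3)−Z(25)=-22≡4 → E
C(2)−Q(16)=-14≡12 → M
F(5)−H(7)=-2≡24 → Y

MEMY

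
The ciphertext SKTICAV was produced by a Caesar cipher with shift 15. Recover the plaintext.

DVETNLG

S(18): 18−15=3 → D
K(10): 10−15=-5≡21 → V
T(19): 19−15=4 → E
I(8): 8−15=-7≡19 → T
C(2): 2−15=-13≡13 → N
A(0): 0−15=-15≡11 → L
V(21): 21−15=6 → G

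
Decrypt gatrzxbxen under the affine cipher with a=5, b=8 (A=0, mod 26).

koxhtdjdub

The inverse of 5 mod 26 is 21, since 5·21=105≡1. Apply D(y)=21·(y−8) mod 26:
g(6): 21·(6−8)=-42≡10 → k
a(0): 21·(0−8)=-168≡14 → o
t(19): 21·(19−8)=231≡23 → x
r(17): 21·(17−8)=189≡7 → h
z(25): 21·(25−8)=357≡19 → t
x(23): 21·(23−8)=315≡3 → d
b(1): 21·(1−8)=-147≡9 → j
x(23): 21·(23−8)=315≡3 → d
e(4): 21·(4−8)=-84≡20 → u
n(13): 21·(13−8)=105≡1 → b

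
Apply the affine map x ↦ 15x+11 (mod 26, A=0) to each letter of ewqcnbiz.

tdrpyabw

e(4): 15·4+11=71≡19 → t
w(22): 15·22+11=341≡3 → d
q(16): 15·16+11=251≡17 → r
c(2): 15·2+11=41≡15 → p
n(13): 15·13+11=206≡24 → y
b(1): 15·1+11=26≡0 → a
i(8): 15·8+11=131≡1 → b
z(25): 15·25+11=386≡22 → w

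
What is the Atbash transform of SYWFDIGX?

HBDUWRTC

S(18) → H(7)
Y(24) → B(1)
W(22) → D(3)
F(5) → U(20)
D(3) → W(22)
I(8) → R(17)
G(6) → T(19)
X(23) → C(2)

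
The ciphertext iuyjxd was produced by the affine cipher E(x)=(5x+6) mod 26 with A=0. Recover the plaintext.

qioltp

The inverse of 5 mod 26 is 21, since 5·21=105≡1. Apply D(y)=21·(y−6) mod 26:
i(8): 21·(8−6)=42≡16 → q
u(20): 21·(20−6)=294≡8 → i
y(24): 21·(24−6)=378≡14 → o
j(9): 21·(9−6)=63≡11 → l
x(23): 21·(23−6)=357≡19 → t
d(3): 21·(3−6)=-63≡15 → p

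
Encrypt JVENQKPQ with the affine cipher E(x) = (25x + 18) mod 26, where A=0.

J(9): 25·9+18=243≡9 → J
V(21): 25·21+18=543≡23 → X
E(4): 25·4+18=118≡14 → O
N(13): 25·13+18=343≡5 → F
Q(16): 25·16+18=418≡2 → C
K(10): 25·10+18=268≡8 → I
P(15): 25·15+18=393≡3 → D
Q(16): 25·16+18=418≡2 → C

JXOFCIDC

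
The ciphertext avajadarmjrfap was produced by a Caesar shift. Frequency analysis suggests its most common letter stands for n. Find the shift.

The most frequent ciphertext letter is a (appears 5 times).
a is position 0; n is position 13.
Shift = -13≡13.

13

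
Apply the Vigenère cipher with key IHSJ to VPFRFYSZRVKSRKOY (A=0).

Repeat the key across the message: IHSJIHSJIHSJIHSJ
V(21)+I(8): 29≡3 → D
P(15)+H(7): 22 → W
F(5)+S(18): 23 → X
R(17)+J(9): 26≡0 → A
F(5)+I(8): 13 → N
Y(24)+H(7): 31≡5 → F
S(18)+S(18): 36≡10 → K
Z(25)+J(9): 34≡8 → I
R(17)+I(8): 25 → Z
V(21)+H(7): 28≡2 → C
K(10)+S(18): 28≡2 → C
S(18)+J(9): 27≡1 → B
R(17)+I(8): 25 → Z
K(10)+H(7): 17 → R
O(14)+S(18): 32≡6 → G
Y(24)+J(9): 33≡7 → H

DWXANFKIZCCBZRGH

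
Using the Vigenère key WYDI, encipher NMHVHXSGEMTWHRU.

JKKDDVVOAKWEDPX

Repeat the key across the message: WYDIWYDIWYDIWYD
N(13)+W(22): 35≡9 → J
M(12)+Y(24): 36≡10 → K
H(7)+D(3): 10 → K
V(21)+I(8): 29≡3 → D
H(7)+W(22): 29≡3 → D
X(23)+Y(24): 47≡21 → V
S(18)+D(3): 21 → V
G(6)+I(8): 14 → O
E(4)+W(22): 26≡0 → A
M(12)+Y(24): 36≡10 → K
T(19)+D(3): 22 → W
W(22)+I(8): 30≡4 → E
H(7)+W(22): 29≡3 → D
R(17)+Y(24): 41≡15 → P
U(20)+D(3): 23 → X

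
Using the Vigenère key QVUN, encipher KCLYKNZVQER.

Repeat the key across the message: QVUNQVUNQVU
K(10)+Q(16): 26≡0 → A
C(2)+V(21): 23 → X
L(11)+U(20): 31≡5 → F
Y(24)+N(13): 37≡11 → L
K(10)+Q(16): 26≡0 → A
N(13)+V(21): 34≡8 → I
Z(25)+U(20): 45≡19 → T
V(21)+N(13): 34≡8 → I
Q(16)+Q(16): 32≡6 → G
E(4)+V(21): 25 → Z
R(17)+U(20): 37≡11 → L

AXFLAITIGZL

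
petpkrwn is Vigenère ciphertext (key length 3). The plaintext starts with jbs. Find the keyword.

Subtract each crib letter from the matching ciphertext letter (mod 26):
p(15)−j(9)=6 → g
e(4)−b(1)=3 → d
t(19)−s(18)=1 → b

gdb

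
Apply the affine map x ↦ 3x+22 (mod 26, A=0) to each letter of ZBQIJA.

Z(25): 3·25+22=97≡19 → T
B(1): 3·1+22=25 → Z
Q(16): 3·16+22=70≡18 → S
I(8): 3·8+22=46≡20 → U
J(9): 3·9+22=49≡23 → X
A(0): 3·0+22=22 → W

TZSUXW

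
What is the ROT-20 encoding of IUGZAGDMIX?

COATUAXGCR

I(8): 8+20=28≡2 → C
U(20): 20+20=40≡14 → O
G(6): 6+20=26≡0 → A
Z(25): 25+20=45≡19 → T
A(0): 0+20=20 → U
G(6): 6+20=26≡0 → A
D(3): 3+20=23 → X
M(12): 12+20=32≡6 → G
I(8): 8+20=28≡2 → C
X(23): 23+20=43≡17 → R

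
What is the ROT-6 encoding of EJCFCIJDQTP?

E(4): 4+6=10 → K
J(9): 9+6=15 → P
C(2): 2+6=8 → I
F(5): 5+6=11 → L
C(2): 2+6=8 → I
I(8): 8+6=14 → O
J(9): 9+6=15 → P
D(3): 3+6=9 → J
Q(16): 16+6=22 → W
T(19): 19+6=25 → Z
P(15): 15+6=21 → V

KPILIOPJWZV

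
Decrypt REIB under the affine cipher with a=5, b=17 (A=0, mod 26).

ANTC

The inverse of 5 mod 26 is 21, since 5·21=105≡1. Apply D(y)=21·(y−17) mod 26:
R(17): 21·(17−17)=0 → A
E(4): 21·(4−17)=-273≡13 → N
I(8): 21·(8−17)=-189≡19 → T
B(1): 21·(1−17)=-336≡2 → C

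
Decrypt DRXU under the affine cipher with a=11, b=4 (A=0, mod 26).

The inverse of 11 mod 26 is 19, since 11·19=209≡1. Apply D(y)=19·(y−4) mod 26:
D(3): 19·(3−4)=-19≡7 → H
R(17): 19·(17−4)=247≡13 → N
X(23): 19·(23−4)=361≡23 → X
U(20): 19·(20−4)=304≡18 → S

HNXS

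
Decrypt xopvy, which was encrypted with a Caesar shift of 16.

hyzfi

x(23): 23−16=7 → h
o(14): 14−16=-2≡24 → y
p(15): 15−16=-1≡25 → z
v(21): 21−16=5 → f
y(24): 24−16=8 → i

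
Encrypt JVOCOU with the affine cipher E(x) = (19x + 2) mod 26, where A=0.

RLIOIS

J(9): 19·9+2=173≡17 → R
V(21): 19·21+2=401≡11 → L
O(14): 19·14+2=268≡8 → I
C(2): 19·2+2=40≡14 → O
O(14): 19·14+2=268≡8 → I
U(20): 19·20+2=382≡18 → S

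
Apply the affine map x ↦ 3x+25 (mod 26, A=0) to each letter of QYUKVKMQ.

Q(16): 3·16+25=73≡21 → V
Y(24): 3·24+25=97≡19 → T
U(20): 3·20+25=85≡7 → H
K(10): 3·10+25=55≡3 → D
V(21): 3·21+25=88≡10 → K
K(10): 3·10+25=55≡3 → D
M(12): 3·12+25=61≡9 → J
Q(16): 3·16+25=73≡21 → V

VTHDKDJV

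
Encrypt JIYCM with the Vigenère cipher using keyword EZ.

NHCBQ

Repeat the key across the message: EZEZE
J(9)+E(4): 13 → N
I(8)+Z(25): 33≡7 → H
Y(24)+E(4): 28≡2 → C
C(2)+Z(25): 27≡1 → B
M(12)+E(4): 16 → Q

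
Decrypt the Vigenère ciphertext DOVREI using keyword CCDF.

Repeat the key across the ciphertext: CCDFCC
D(3)−C(2): 1 → B
O(14)−C(2): 12 → M
V(21)−D(3): 18 → S
R(17)−F(5): 12 → M
E(4)−C(2): 2 → C
I(8)−C(2): 6 → G

BMSMCG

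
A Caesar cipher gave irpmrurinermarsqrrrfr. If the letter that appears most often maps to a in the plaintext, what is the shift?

17

The most frequent ciphertext letter is r (appears 9 times).
r is position 17; a is position 0.
Shift = 17.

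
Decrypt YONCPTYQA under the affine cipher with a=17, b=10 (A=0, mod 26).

The inverse of 17 mod 26 is 23, since 17·23=391≡1. Apply D(y)=23·(y−10) mod 26:
Y(24): 23·(24−10)=322≡10 → K
O(14): 23·(14−10)=92≡14 → O
N(13): 23·(13−10)=69≡17 → R
C(2): 23·(2−10)=-184≡24 → Y
P(15): 23·(15−10)=115≡11 → L
T(19): 23·(19−10)=207≡25 → Z
Y(24): 23·(24−10)=322≡10 → K
Q(16): 23·(16−10)=138≡8 → I
A(0): 23·(0−10)=-230≡4 → E

KORYLZKIE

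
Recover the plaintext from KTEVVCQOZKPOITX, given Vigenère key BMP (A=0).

JHPUJNPCKJDZHHI

Repeat the key across the ciphertext: BMPBMPBMPBMPBMP
K(10)−B(1): 9 → J
T(19)−M(12): 7 → H
E(4)−P(15): -11≡15 → P
V(21)−B(1): 20 → U
V(21)−M(12): 9 → J
C(2)−P(15): -13≡13 → N
Q(16)−B(1): 15 → P
O(14)−M(12): 2 → C
Z(25)−P(15): 10 → K
K(10)−B(1): 9 → J
P(15)−M(12): 3 → D
O(14)−P(15): -1≡25 → Z
I(8)−B(1): 7 → H
T(19)−M(12): 7 → H
X(23)−P(15): 8 → I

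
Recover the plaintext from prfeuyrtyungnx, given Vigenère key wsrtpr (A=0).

tzolfhvbhbyprf

Repeat the key across the ciphertext: wsrtprwsrtprws
p(15)−w(22): -7≡19 → t
r(17)−s(18): -1≡25 → z
f(5)−r(17): -12≡14 → o
e(4)−t(19): -15≡11 → l
u(20)−p(15): 5 → f
y(24)−r(17): 7 → h
r(17)−w(22): -5≡21 → v
t(19)−s(18): 1 → b
y(24)−r(17): 7 → h
u(20)−t(19): 1 → b
n(13)−p(15): -2≡24 → y
g(6)−r(17): -11≡15 → p
n(13)−w(22): -9≡17 → r
x(23)−s(18): 5 → f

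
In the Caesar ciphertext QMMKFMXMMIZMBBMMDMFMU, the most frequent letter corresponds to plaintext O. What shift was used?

24

The most frequent ciphertext letter is M (appears 10 times).
M is position 12; O is position 14.
Shift = -2≡24.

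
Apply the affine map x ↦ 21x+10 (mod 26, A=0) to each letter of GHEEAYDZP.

GBQQKUVPN

G(6): 21·6+10=136≡6 → G
H(7): 21·7+10=157≡1 → B
E(4): 21·4+10=94≡16 → Q
E(4): 21·4+10=94≡16 → Q
A(0): 21·0+10=10 → K
Y(24): 21·24+10=514≡20 → U
D(3): 21·3+10=73≡21 → V
Z(25): 21·25+10=535≡15 → P
P(15): 21·15+10=325≡13 → N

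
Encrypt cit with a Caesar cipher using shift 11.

nte

c(2): 2+11=13 → n
i(8): 8+11=19 → t
t(19): 19+11=30≡4 → e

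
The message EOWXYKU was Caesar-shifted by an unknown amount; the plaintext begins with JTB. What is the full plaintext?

JTBCDPZ

From the crib: E(4)−J(9)=-5≡21, so the shift is 21.
Subtract 21 from each ciphertext letter:
E(4): 4−21=-17≡9 → J
O(14): 14−21=-7≡19 → T
W(22): 22−21=1 → B
X(23): 23−21=2 → C
Y(24): 24−21=3 → D
K(10): 10−21=-11≡15 → P
U(20): 20−21=-1≡25 → Z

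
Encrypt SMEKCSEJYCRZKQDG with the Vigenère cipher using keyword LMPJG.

Repeat the key across the message: LMPJGLMPJGLMPJGL
S(18)+L(11): 29≡3 → D
M(12)+M(12): 24 → Y
E(4)+P(15): 19 → T
K(10)+J(9): 19 → T
C(2)+G(6): 8 → I
S(18)+L(11): 29≡3 → D
E(4)+M(12): 16 → Q
J(9)+P(15): 24 → Y
Y(24)+J(9): 33≡7 → H
C(2)+G(6): 8 → I
R(17)+L(11): 28≡2 → C
Z(25)+M(12): 37≡11 → L
K(10)+P(15): 25 → Z
Q(16)+J(9): 25 → Z
D(3)+G(6): 9 → J
G(6)+L(11): 17 → R

DYTTIDQYHICLZZJR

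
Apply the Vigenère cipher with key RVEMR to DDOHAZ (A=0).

Repeat the key across the message: RVEMRR
D(3)+R(17): 20 → U
D(3)+V(21): 24 → Y
O(14)+E(4): 18 → S
H(7)+M(12): 19 → T
A(0)+R(17): 17 → R
Z(25)+R(17): 42≡16 → Q

UYSTRQ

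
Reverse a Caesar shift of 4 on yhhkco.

y(24): 24−4=20 → u
h(7): 7−4=3 → d
h(7): 7−4=3 → d
k(10): 10−4=6 → g
c(2): 2−4=-2≡24 → y
o(14): 14−4=10 → k

uddgyk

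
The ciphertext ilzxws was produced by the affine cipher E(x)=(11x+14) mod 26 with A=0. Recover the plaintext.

qvbpwy

The inverse of 11 mod 26 is 19, since 11·19=209≡1. Apply D(y)=19·(y−14) mod 26:
i(8): 19·(8−14)=-114≡16 → q
l(11): 19·(11−14)=-57≡21 → v
z(25): 19·(25−14)=209≡1 → b
x(23): 19·(23−14)=171≡15 → p
w(22): 19·(22−14)=152≡22 → w
s(18): 19·(18−14)=76≡24 → y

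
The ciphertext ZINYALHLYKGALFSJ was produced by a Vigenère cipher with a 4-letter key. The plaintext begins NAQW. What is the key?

MIXC

Subtract each crib letter from the matching ciphertext letter (mod 26):
Z(25)−N(13)=12 → M
I(8)−A(0)=8 → I
N(13)−Q(16)=-3≡23 → X
Y(24)−W(22)=2 → C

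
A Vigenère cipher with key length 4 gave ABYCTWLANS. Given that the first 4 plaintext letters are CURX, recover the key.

YHHF

Subtract each crib letter from the matching ciphertext letter (mod 26):
A(0)−C(2)=-2≡24 → Y
B(1)−U(20)=-19≡7 → H
Y(24)−R(17)=7 → H
C(2)−X(23)=-21≡5 → F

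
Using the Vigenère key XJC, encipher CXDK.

Repeat the key across the message: XJCX
C(2)+X(23): 25 → Z
X(23)+J(9): 32≡6 → G
D(3)+C(2): 5 → F
K(10)+X(23): 33≡7 → H

ZGFH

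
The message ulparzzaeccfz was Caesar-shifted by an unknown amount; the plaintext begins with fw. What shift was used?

From the crib: u(20)−f(5)=15, so the shift is 15.

15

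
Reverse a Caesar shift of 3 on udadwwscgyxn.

raxattpzdvuk

u(20): 20−3=17 → r
d(3): 3−3=0 → a
a(0): 0−3=-3≡23 → x
d(3): 3−3=0 → a
w(22): 22−3=19 → t
w(22): 22−3=19 → t
s(18): 18−3=15 → p
c(2): 2−3=-1≡25 → z
g(6): 6−3=3 → d
y(24): 24−3=21 → v
x(23): 23−3=20 → u
n(13): 13−3=10 → k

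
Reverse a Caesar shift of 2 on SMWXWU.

S(18): 18−2=16 → Q
M(12): 12−2=10 → K
W(22): 22−2=20 → U
X(23): 23−2=21 → V
W(22): 22−2=20 → U
U(20): 20−2=18 → S

QKUVUS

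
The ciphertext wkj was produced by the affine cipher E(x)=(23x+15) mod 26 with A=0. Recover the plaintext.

The inverse of 23 mod 26 is 17, since 23·17=391≡1. Apply D(y)=17·(y−15) mod 26:
w(22): 17·(22−15)=119≡15 → p
k(10): 17·(10−15)=-85≡19 → t
j(9): 17·(9−15)=-102≡2 → c

ptc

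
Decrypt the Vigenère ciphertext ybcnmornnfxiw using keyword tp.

Repeat the key across the ciphertext: tptptptptptpt
y(24)−t(19): 5 → f
b(1)−p(15): -14≡12 → m
c(2)−t(19): -17≡9 → j
n(13)−p(15): -2≡24 → y
m(12)−t(19): -7≡19 → t
o(14)−p(15): -1≡25 → z
r(17)−t(19): -2≡24 → y
n(13)−p(15): -2≡24 → y
n(13)−t(19): -6≡20 → u
f(5)−p(15): -10≡16 → q
x(23)−t(19): 4 → e
i(8)−p(15): -7≡19 → t
w(22)−t(19): 3 → d

fmjytzyyuqetd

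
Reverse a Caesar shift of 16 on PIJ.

ZST

P(15): 15−16=-1≡25 → Z
I(8): 8−16=-8≡18 → S
J(9): 9−16=-7≡19 → T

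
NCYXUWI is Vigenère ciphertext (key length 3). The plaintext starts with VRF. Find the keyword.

Subtract each crib letter from the matching ciphertext letter (mod 26):
N(13)−V(21)=-8≡18 → S
C(2)−R(17)=-15≡11 → L
Y(24)−F(5)=19 → T

SLT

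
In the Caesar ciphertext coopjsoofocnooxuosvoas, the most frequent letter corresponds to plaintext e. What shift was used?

10

The most frequent ciphertext letter is o (appears 9 times).
o is position 14; e is position 4.
Shift = 10.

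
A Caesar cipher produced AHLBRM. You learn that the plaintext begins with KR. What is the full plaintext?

KRVLBW

From the crib: A(0)−K(10)=-10≡16, so the shift is 16.
Subtract 16 from each ciphertext letter:
A(0): 0−16=-16≡10 → K
H(7): 7−16=-9≡17 → R
L(11): 11−16=-5≡21 → V
B(1): 1−16=-15≡11 → L
R(17): 17−16=1 → B
M(12): 12−16=-4≡22 → W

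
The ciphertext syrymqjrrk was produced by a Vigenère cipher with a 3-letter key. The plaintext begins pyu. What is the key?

Subtract each crib letter from the matching ciphertext letter (mod 26):
s(18)−p(15)=3 → d
y(24)−y(24)=0 → a
r(17)−u(20)=-3≡23 → x

dax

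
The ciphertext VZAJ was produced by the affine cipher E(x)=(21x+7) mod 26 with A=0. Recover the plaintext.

SMRK

The inverse of 21 mod 26 is 5, since 21·5=105≡1. Apply D(y)=5·(y−7) mod 26:
V(21): 5·(21−7)=70≡18 → S
Z(25): 5·(25−7)=90≡12 → M
A(0): 5·(0−7)=-35≡17 → R
J(9): 5·(9−7)=10 → K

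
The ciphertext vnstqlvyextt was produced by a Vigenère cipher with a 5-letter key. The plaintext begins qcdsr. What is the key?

Subtract each crib letter from the matching ciphertext letter (mod 26):
v(21)−q(16)=5 → f
n(13)−c(2)=11 → l
s(18)−d(3)=15 → p
t(19)−s(18)=1 → b
q(16)−r(17)=-1≡25 → z

flpbz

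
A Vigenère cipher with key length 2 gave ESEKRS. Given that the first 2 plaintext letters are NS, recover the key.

Subtract each crib letter from the matching ciphertext letter (mod 26):
E(4)−N(13)=-9≡17 → R
S(18)−S(18)=0 → A

RA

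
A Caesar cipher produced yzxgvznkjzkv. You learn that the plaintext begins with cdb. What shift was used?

From the crib: y(24)−c(2)=22, so the shift is 22.

22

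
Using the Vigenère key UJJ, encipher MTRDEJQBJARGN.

Repeat the key across the message: UJJUJJUJJUJJU
M(12)+U(20): 32≡6 → G
T(19)+J(9): 28≡2 → C
R(17)+J(9): 26≡0 → A
D(3)+U(20): 23 → X
E(4)+J(9): 13 → N
J(9)+J(9): 18 → S
Q(16)+U(20): 36≡10 → K
B(1)+J(9): 10 → K
J(9)+J(9): 18 → S
A(0)+U(20): 20 → U
R(17)+J(9): 26≡0 → A
G(6)+J(9): 15 → P
N(13)+U(20): 33≡7 → H

GCAXNSKKSUAPH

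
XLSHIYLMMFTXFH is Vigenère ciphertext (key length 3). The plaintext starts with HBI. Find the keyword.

QKK

Subtract each crib letter from the matching ciphertext letter (mod 26):
X(23)−H(7)=16 → Q
L(11)−B(1)=10 → K
S(18)−I(8)=10 → K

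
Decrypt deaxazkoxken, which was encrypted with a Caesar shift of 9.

uvrorqbfobve

d(3): 3−9=-6≡20 → u
e(4): 4−9=-5≡21 → v
a(0): 0−9=-9≡17 → r
x(23): 23−9=14 → o
a(0): 0−9=-9≡17 → r
z(25): 25−9=16 → q
k(10): 10−9=1 → b
o(14): 14−9=5 → f
x(23): 23−9=14 → o
k(10): 10−9=1 → b
e(4): 4−9=-5≡21 → v
n(13): 13−9=4 → e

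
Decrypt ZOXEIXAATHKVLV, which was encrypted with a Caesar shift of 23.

CRAHLADDWKNYOY

Z(25): 25−23=2 → C
O(14): 14−23=-9≡17 → R
X(23): 23−23=0 → A
E(4): 4−23=-19≡7 → H
I(8): 8−23=-15≡11 → L
X(23): 23−23=0 → A
A(0): 0−23=-23≡3 → D
A(0): 0−23=-23≡3 → D
T(19): 19−23=-4≡22 → W
H(7): 7−23=-16≡10 → K
K(10): 10−23=-13≡13 → N
V(21): 21−23=-2≡24 → Y
L(11): 11−23=-12≡14 → O
V(21): 21−23=-2≡24 → Y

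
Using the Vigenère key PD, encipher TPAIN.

ISPLC

Repeat the key across the message: PDPDP
T(19)+P(15): 34≡8 → I
P(15)+D(3): 18 → S
A(0)+P(15): 15 → P
I(8)+D(3): 11 → L
N(13)+P(15): 28≡2 → C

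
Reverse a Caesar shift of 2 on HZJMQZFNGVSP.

FXHKOXDLETQN

H(7): 7−2=5 → F
Z(25): 25−2=23 → X
J(9): 9−2=7 → H
M(12): 12−2=10 → K
Q(16): 16−2=14 → O
Z(25): 25−2=23 → X
F(5): 5−2=3 → D
N(13): 13−2=11 → L
G(6): 6−2=4 → E
V(21): 21−2=19 → T
S(18): 18−2=16 → Q
P(15): 15−2=13 → N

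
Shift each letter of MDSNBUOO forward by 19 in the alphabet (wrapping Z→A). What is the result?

FWLGUNHH

M(12): 12+19=31≡5 → F
D(3): 3+19=22 → W
S(18): 18+19=37≡11 → L
N(13): 13+19=32≡6 → G
B(1): 1+19=20 → U
U(20): 20+19=39≡13 → N
O(14): 14+19=33≡7 → H
O(14): 14+19=33≡7 → H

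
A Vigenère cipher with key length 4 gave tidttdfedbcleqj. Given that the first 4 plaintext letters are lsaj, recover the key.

Subtract each crib letter from the matching ciphertext letter (mod 26):
t(19)−l(11)=8 → i
i(8)−s(18)=-10≡16 → q
d(3)−a(0)=3 → d
t(19)−j(9)=10 → k

iqdk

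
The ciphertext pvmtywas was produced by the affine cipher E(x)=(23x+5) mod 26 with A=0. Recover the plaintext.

The inverse of 23 mod 26 is 17, since 23·17=391≡1. Apply D(y)=17·(y−5) mod 26:
p(15): 17·(15−5)=170≡14 → o
v(21): 17·(21−5)=272≡12 → m
m(12): 17·(12−5)=119≡15 → p
t(19): 17·(19−5)=238≡4 → e
y(24): 17·(24−5)=323≡11 → l
w(22): 17·(22−5)=289≡3 → d
a(0): 17·(0−5)=-85≡19 → t
s(18): 17·(18−5)=221≡13 → n

ompeldtn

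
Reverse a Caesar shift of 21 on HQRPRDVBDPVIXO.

MVWUWIAGIUANCT

H(7): 7−21=-14≡12 → M
Q(16): 16−21=-5≡21 → V
R(17): 17−21=-4≡22 → W
P(15): 15−21=-6≡20 → U
R(17): 17−21=-4≡22 → W
D(3): 3−21=-18≡8 → I
V(21): 21−21=0 → A
B(1): 1−21=-20≡6 → G
D(3): 3−21=-18≡8 → I
P(15): 15−21=-6≡20 → U
V(21): 21−21=0 → A
I(8): 8−21=-13≡13 → N
X(23): 23−21=2 → C
O(14): 14−21=-7≡19 → T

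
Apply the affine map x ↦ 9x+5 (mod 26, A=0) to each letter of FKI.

YRZ

F(5): 9·5+5=50≡24 → Y
K(10): 9·10+5=95≡17 → R
I(8): 9·8+5=77≡25 → Z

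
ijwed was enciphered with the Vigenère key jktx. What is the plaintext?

Repeat the key across the ciphertext: jktxj
i(8)−j(9): -1≡25 → z
j(9)−k(10): -1≡25 → z
w(22)−t(19): 3 → d
e(4)−x(23): -19≡7 → h
d(3)−j(9): -6≡20 → u

zzdhu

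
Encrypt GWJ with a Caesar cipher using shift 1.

G(6): 6+1=7 → H
W(22): 22+1=23 → X
J(9): 9+1=10 → K

HXK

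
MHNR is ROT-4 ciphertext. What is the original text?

IDJN

M(12): 12−4=8 → I
H(7): 7−4=3 → D
N(13): 13−4=9 → J
R(17): 17−4=13 → N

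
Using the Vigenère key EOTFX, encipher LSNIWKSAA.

PGGNTOGTF

Repeat the key across the message: EOTFXEOTF
L(11)+E(4): 15 → P
S(18)+O(14): 32≡6 → G
N(13)+T(19): 32≡6 → G
I(8)+F(5): 13 → N
W(22)+X(23): 45≡19 → T
K(10)+E(4): 14 → O
S(18)+O(14): 32≡6 → G
A(0)+T(19): 19 → T
A(0)+F(5): 5 → F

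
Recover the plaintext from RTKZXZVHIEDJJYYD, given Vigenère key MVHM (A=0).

Repeat the key across the ciphertext: MVHMMVHMMVHMMVHM
R(17)−M(12): 5 → F
T(19)−V(21): -2≡24 → Y
K(10)−H(7): 3 → D
Z(25)−M(12): 13 → N
X(23)−M(12): 11 → L
Z(25)−V(21): 4 → E
V(21)−H(7): 14 → O
H(7)−M(12): -5≡21 → V
I(8)−M(12): -4≡22 → W
E(4)−V(21): -17≡9 → J
D(3)−H(7): -4≡22 → W
J(9)−M(12): -3≡23 → X
J(9)−M(12): -3≡23 → X
Y(24)−V(21): 3 → D
Y(24)−H(7): 17 → R
D(3)−M(12): -9≡17 → R

FYDNLEOVWJWXXDRR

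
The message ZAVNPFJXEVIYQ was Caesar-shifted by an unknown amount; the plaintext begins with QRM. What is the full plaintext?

From the crib: Z(25)−Q(16)=9, so the shift is 9.
Subtract 9 from each ciphertext letter:
Z(25): 25−9=16 → Q
A(0): 0−9=-9≡17 → R
V(21): 21−9=12 → M
N(13): 13−9=4 → E
P(15): 15−9=6 → G
F(5): 5−9=-4≡22 → W
J(9): 9−9=0 → A
X(23): 23−9=14 → O
E(4): 4−9=-5≡21 → V
V(21): 21−9=12 → M
I(8): 8−9=-1≡25 → Z
Y(24): 24−9=15 → P
Q(16): 16−9=7 → H

QRMEGWAOVMZPH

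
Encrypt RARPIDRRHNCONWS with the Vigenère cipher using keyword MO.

DODDURDFTBOCZKE

Repeat the key across the message: MOMOMOMOMOMOMOM
R(17)+M(12): 29≡3 → D
A(0)+O(14): 14 → O
R(17)+M(12): 29≡3 → D
P(15)+O(14): 29≡3 → D
I(8)+M(12): 20 → U
D(3)+O(14): 17 → R
R(17)+M(12): 29≡3 → D
R(17)+O(14): 31≡5 → F
H(7)+M(12): 19 → T
N(13)+O(14): 27≡1 → B
C(2)+M(12): 14 → O
O(14)+O(14): 28≡2 → C
N(13)+M(12): 25 → Z
W(22)+O(14): 36≡10 → K
S(18)+M(12): 30≡4 → E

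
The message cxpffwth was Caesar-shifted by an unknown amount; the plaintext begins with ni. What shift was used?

From the crib: c(2)−n(13)=-11≡15, so the shift is 15.

15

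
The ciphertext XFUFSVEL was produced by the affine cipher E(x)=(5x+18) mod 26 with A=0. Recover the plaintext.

BNQNALSJ

The inverse of 5 mod 26 is 21, since 5·21=105≡1. Apply D(y)=21·(y−18) mod 26:
X(23): 21·(23−18)=105≡1 → B
F(5): 21·(5−18)=-273≡13 → N
U(20): 21·(20−18)=42≡16 → Q
F(5): 21·(5−18)=-273≡13 → N
S(18): 21·(18−18)=0 → A
V(21): 21·(21−18)=63≡11 → L
E(4): 21·(4−18)=-294≡18 → S
L(11): 21·(11−18)=-147≡9 → J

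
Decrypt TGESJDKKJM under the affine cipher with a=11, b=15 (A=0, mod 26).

The inverse of 11 mod 26 is 19, since 11·19=209≡1. Apply D(y)=19·(y−15) mod 26:
T(19): 19·(19−15)=76≡24 → Y
G(6): 19·(6−15)=-171≡11 → L
E(4): 19·(4−15)=-209≡25 → Z
S(18): 19·(18−15)=57≡5 → F
J(9): 19·(9−15)=-114≡16 → Q
D(3): 19·(3−15)=-228≡6 → G
K(10): 19·(10−15)=-95≡9 → J
K(10): 19·(10−15)=-95≡9 → J
J(9): 19·(9−15)=-114≡16 → Q
M(12): 19·(12−15)=-57≡21 → V

YLZFQGJJQV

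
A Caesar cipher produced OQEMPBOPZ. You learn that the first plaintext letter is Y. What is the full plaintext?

YAOWZLYZJ

From the crib: O(14)−Y(24)=-10≡16, so the shift is 16.
Subtract 16 from each ciphertext letter:
O(14): 14−16=-2≡24 → Y
Q(16): 16−16=0 → A
E(4): 4−16=-12≡14 → O
M(12): 12−16=-4≡22 → W
P(15): 15−16=-1≡25 → Z
B(1): 1−16=-15≡11 → L
O(14): 14−16=-2≡24 → Y
P(15): 15−16=-1≡25 → Z
Z(25): 25−16=9 → J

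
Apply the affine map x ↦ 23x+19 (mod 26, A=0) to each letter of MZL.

JWM

M(12): 23·12+19=295≡9 → J
Z(25): 23·25+19=594≡22 → W
L(11): 23·11+19=272≡12 → M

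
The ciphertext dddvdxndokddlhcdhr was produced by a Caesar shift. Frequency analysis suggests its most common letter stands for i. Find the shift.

21

The most frequent ciphertext letter is d (appears 8 times).
d is position 3; i is position 8.
Shift = -5≡21.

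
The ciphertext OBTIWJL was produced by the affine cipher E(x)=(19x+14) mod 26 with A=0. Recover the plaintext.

ANDMKXT

The inverse of 19 mod 26 is 11, since 19·11=209≡1. Apply D(y)=11·(y−14) mod 26:
O(14): 11·(14−14)=0 → A
B(1): 11·(1−14)=-143≡13 → N
T(19): 11·(19−14)=55≡3 → D
I(8): 11·(8−14)=-66≡12 → M
W(22): 11·(22−14)=88≡10 → K
J(9): 11·(9−14)=-55≡23 → X
L(11): 11·(11−14)=-33≡19 → T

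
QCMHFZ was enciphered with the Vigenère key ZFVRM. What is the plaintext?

Repeat the key across the ciphertext: ZFVRMZ
Q(16)−Z(25): -9≡17 → R
C(2)−F(5): -3≡23 → X
M(12)−V(21): -9≡17 → R
H(7)−R(17): -10≡16 → Q
F(5)−M(12): -7≡19 → T
Z(25)−Z(25): 0 → A

RXRQTA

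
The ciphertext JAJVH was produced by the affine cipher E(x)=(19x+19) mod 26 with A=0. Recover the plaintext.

UZUWY

The inverse of 19 mod 26 is 11, since 19·11=209≡1. Apply D(y)=11·(y−19) mod 26:
J(9): 11·(9−19)=-110≡20 → U
A(0): 11·(0−19)=-209≡25 → Z
J(9): 11·(9−19)=-110≡20 → U
V(21): 11·(21−19)=22 → W
H(7): 11·(7−19)=-132≡24 → Y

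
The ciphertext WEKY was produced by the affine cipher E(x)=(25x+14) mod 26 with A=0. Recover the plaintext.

SKEQ

The inverse of 25 mod 26 is 25, since 25·25=625≡1. Apply D(y)=25·(y−14) mod 26:
W(22): 25·(22−14)=200≡18 → S
E(4): 25·(4−14)=-250≡10 → K
K(10): 25·(10−14)=-100≡4 → E
Y(24): 25·(24−14)=250≡16 → Q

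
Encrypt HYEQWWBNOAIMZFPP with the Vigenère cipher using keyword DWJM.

Repeat the key across the message: DWJMDWJMDWJMDWJM
H(7)+D(3): 10 → K
Y(24)+W(22): 46≡20 → U
E(4)+J(9): 13 → N
Q(16)+M(12): 28≡2 → C
W(22)+D(3): 25 → Z
W(22)+W(22): 44≡18 → S
B(1)+J(9): 10 → K
N(13)+M(12): 25 → Z
O(14)+D(3): 17 → R
A(0)+W(22): 22 → W
I(8)+J(9): 17 → R
M(12)+M(12): 24 → Y
Z(25)+D(3): 28≡2 → C
F(5)+W(22): 27≡1 → B
P(15)+J(9): 24 → Y
P(15)+M(12): 27≡1 → B

KUNCZSKZRWRYCBYB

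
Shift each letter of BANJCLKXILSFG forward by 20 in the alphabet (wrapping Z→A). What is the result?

VUHDWFERCFMZA

B(1): 1+20=21 → V
A(0): 0+20=20 → U
N(13): 13+20=33≡7 → H
J(9): 9+20=29≡3 → D
C(2): 2+20=22 → W
L(11): 11+20=31≡5 → F
K(10): 10+20=30≡4 → E
X(23): 23+20=43≡17 → R
I(8): 8+20=28≡2 → C
L(11): 11+20=31≡5 → F
S(18): 18+20=38≡12 → M
F(5): 5+20=25 → Z
G(6): 6+20=26≡0 → A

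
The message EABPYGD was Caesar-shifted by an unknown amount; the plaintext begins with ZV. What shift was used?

5

From the crib: E(4)−Z(25)=-21≡5, so the shift is 5.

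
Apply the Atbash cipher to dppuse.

wkkfhv

d(3) → w(22)
p(15) → k(10)
p(15) → k(10)
u(20) → f(5)
s(18) → h(7)
e(4) → v(21)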